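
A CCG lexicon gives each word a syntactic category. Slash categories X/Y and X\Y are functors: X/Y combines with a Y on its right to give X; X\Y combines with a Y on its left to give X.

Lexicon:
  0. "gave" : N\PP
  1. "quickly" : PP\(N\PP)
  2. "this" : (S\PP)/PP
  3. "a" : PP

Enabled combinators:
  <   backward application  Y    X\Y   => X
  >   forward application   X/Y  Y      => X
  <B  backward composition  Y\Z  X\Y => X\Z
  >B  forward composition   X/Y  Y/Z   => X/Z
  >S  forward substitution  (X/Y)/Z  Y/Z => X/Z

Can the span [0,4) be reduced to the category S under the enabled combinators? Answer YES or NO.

[0,4] S   <
  [0,2] PP   <
    [0,1] "gave" : N\PP
    [1,2] "quickly" : PP\(N\PP)
  [2,4] S\PP   >
    [2,3] "this" : (S\PP)/PP
    [3,4] "a" : PP

YES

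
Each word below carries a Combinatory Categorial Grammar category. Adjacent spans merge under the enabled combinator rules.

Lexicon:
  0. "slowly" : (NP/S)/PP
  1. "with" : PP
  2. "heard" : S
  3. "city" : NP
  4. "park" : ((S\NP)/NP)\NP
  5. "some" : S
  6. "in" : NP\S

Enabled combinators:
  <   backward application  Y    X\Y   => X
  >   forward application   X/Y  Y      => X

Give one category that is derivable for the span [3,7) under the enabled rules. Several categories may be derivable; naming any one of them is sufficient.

[0,7] S   <
  [0,3] NP   >
    [0,2] NP/S   >
      [0,1] "slowly" : (NP/S)/PP
      [1,2] "with" : PP
    [2,3] "heard" : S
  [3,7] S\NP   >
    [3,5] (S\NP)/NP   <
      [3,4] "city" : NP
      [4,5] "park" : ((S\NP)/NP)\NP
    [5,7] NP   <
      [5,6] "some" : S
      [6,7] "in" : NP\S

S\NP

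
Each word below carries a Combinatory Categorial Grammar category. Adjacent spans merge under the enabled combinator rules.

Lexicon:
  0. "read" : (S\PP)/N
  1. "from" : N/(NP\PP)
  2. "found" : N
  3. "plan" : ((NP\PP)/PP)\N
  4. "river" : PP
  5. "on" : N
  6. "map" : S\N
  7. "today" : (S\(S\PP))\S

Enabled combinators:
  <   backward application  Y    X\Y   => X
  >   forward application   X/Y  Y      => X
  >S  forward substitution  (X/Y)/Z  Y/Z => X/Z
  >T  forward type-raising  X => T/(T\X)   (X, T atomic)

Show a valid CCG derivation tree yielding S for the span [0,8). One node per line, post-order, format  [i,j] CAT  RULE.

[0,8] S   <
  [0,5] S\PP   >
    [0,1] "read" : (S\PP)/N
    [1,5] N   >
      [1,2] "from" : N/(NP\PP)
      [2,5] NP\PP   >
        [2,4] (NP\PP)/PP   <
          [2,3] "found" : N
          [3,4] "plan" : ((NP\PP)/PP)\N
        [4,5] "river" : PP
  [5,8] S\(S\PP)   <
    [5,7] S   <
      [5,6] "on" : N
      [6,7] "map" : S\N
    [7,8] "today" : (S\(S\PP))\S

[0,1] (S\PP)/N  lex  "read"
[1,2] N/(NP\PP)  lex  "from"
[2,3] N  lex  "found"
[3,4] ((NP\PP)/PP)\N  lex  "plan"
[2,4] (NP\PP)/PP  <  k=3
[4,5] PP  lex  "river"
[2,5] NP\PP  >  k=4
[1,5] N  >  k=2
[0,5] S\PP  >  k=1
[5,6] N  lex  "on"
[6,7] S\N  lex  "map"
[5,7] S  <  k=6
[7,8] (S\(S\PP))\S  lex  "today"
[5,8] S\(S\PP)  <  k=7
[0,8] S  <  k=5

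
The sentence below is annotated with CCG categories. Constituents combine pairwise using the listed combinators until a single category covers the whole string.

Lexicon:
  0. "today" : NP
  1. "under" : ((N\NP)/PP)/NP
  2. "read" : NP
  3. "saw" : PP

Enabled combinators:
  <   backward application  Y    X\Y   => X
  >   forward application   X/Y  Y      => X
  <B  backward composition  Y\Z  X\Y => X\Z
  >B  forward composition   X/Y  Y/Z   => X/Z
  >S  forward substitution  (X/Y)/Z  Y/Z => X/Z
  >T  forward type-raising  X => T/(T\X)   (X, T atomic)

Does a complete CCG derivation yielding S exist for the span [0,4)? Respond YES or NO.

NP ((N\NP)/PP)/NP NP PP
CKY chart[0,4] = {N, N/(N\N), N/(PP\PP), NP/(NP\N), PP/(PP\N), S/(S\N)}; S ∉ chart

NO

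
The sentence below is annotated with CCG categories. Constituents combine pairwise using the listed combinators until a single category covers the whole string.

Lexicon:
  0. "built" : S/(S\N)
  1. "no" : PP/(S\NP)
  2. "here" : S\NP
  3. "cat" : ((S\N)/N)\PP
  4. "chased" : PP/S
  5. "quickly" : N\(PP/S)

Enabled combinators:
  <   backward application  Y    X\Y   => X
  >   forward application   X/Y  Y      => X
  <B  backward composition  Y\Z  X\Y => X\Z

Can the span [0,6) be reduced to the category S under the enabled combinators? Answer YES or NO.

[0,6] S   >
  [0,1] "built" : S/(S\N)
  [1,6] S\N   >
    [1,4] (S\N)/N   <
      [1,3] PP   >
        [1,2] "no" : PP/(S\NP)
        [2,3] "here" : S\NP
      [3,4] "cat" : ((S\N)/N)\PP
    [4,6] N   <
      [4,5] "chased" : PP/S
      [5,6] "quickly" : N\(PP/S)

YES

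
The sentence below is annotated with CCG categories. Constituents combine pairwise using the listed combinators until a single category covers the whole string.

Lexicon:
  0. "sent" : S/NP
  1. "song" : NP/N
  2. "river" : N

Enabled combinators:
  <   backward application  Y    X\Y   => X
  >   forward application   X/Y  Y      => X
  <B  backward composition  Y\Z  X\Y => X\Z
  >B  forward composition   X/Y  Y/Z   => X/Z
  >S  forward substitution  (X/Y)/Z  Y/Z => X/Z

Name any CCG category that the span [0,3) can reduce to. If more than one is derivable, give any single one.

[0,3] S   >
  [0,2] S/N   >B
    [0,1] "sent" : S/NP
    [1,2] "song" : NP/N
  [2,3] "river" : N

S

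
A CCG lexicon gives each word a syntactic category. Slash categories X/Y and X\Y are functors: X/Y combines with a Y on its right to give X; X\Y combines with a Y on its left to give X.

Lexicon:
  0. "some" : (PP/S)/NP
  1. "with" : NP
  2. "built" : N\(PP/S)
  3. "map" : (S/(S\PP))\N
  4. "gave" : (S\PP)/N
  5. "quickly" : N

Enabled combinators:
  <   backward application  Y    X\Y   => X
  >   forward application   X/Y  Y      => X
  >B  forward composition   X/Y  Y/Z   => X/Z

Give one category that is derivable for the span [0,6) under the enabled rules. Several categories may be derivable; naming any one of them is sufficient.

[0,6] S   >
  [0,4] S/(S\PP)   <
    [0,3] N   <
      [0,2] PP/S   >
        [0,1] "some" : (PP/S)/NP
        [1,2] "with" : NP
      [2,3] "built" : N\(PP/S)
    [3,4] "map" : (S/(S\PP))\N
  [4,6] S\PP   >
    [4,5] "gave" : (S\PP)/N
    [5,6] "quickly" : N

S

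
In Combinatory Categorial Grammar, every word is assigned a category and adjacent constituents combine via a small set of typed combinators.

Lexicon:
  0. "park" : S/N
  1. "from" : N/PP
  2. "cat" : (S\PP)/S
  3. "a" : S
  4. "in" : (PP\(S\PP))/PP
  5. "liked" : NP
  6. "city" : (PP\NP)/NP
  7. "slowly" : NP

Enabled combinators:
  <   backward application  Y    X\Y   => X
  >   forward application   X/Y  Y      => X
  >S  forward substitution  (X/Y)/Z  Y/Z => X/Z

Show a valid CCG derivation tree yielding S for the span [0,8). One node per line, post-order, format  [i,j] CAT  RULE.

[0,1] S/N  lex  "park"
[1,2] N/PP  lex  "from"
[2,3] (S\PP)/S  lex  "cat"
[3,4] S  lex  "a"
[2,4] S\PP  >  k=3
[4,5] (PP\(S\PP))/PP  lex  "in"
[5,6] NP  lex  "liked"
[6,7] (PP\NP)/NP  lex  "city"
[7,8] NP  lex  "slowly"
[6,8] PP\NP  >  k=7
[5,8] PP  <  k=6
[4,8] PP\(S\PP)  >  k=5
[2,8] PP  <  k=4
[1,8] N  >  k=2
[0,8] S  >  k=1

[0,8] S   >
  [0,1] "park" : S/N
  [1,8] N   >
    [1,2] "from" : N/PP
    [2,8] PP   <
      [2,4] S\PP   >
        [2,3] "cat" : (S\PP)/S
        [3,4] "a" : S
      [4,8] PP\(S\PP)   >
        [4,5] "in" : (PP\(S\PP))/PP
        [5,8] PP   <
          [5,6] "liked" : NP
          [6,8] PP\NP   >
            [6,7] "city" : (PP\NP)/NP
            [7,8] "slowly" : NP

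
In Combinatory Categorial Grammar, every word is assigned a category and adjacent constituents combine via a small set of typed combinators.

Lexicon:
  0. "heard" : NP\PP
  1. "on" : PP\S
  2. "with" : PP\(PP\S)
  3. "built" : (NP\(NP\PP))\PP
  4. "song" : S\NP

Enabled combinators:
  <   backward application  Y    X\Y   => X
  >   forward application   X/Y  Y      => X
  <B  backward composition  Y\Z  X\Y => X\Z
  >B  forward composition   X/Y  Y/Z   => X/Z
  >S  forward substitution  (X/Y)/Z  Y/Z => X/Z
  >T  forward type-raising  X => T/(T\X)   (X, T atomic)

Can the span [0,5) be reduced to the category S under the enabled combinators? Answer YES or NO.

[0,5] S   <
  [0,4] NP   <
    [0,1] "heard" : NP\PP
    [1,4] NP\(NP\PP)   <
      [1,3] PP   <
        [1,2] "on" : PP\S
        [2,3] "with" : PP\(PP\S)
      [3,4] "built" : (NP\(NP\PP))\PP
  [4,5] "song" : S\NP

YES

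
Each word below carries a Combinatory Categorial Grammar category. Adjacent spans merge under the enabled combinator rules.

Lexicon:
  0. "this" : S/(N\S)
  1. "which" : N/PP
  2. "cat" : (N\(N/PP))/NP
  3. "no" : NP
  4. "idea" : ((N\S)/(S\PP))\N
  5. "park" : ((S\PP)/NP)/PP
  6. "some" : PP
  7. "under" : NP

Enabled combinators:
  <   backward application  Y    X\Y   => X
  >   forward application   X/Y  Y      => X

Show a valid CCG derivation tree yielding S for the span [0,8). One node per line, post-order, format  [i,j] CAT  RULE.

[0,1] S/(N\S)  lex  "this"
[1,2] N/PP  lex  "which"
[2,3] (N\(N/PP))/NP  lex  "cat"
[3,4] NP  lex  "no"
[2,4] N\(N/PP)  >  k=3
[1,4] N  <  k=2
[4,5] ((N\S)/(S\PP))\N  lex  "idea"
[1,5] (N\S)/(S\PP)  <  k=4
[5,6] ((S\PP)/NP)/PP  lex  "park"
[6,7] PP  lex  "some"
[5,7] (S\PP)/NP  >  k=6
[7,8] NP  lex  "under"
[5,8] S\PP  >  k=7
[1,8] N\S  >  k=5
[0,8] S  >  k=1

[0,8] S   >
  [0,1] "this" : S/(N\S)
  [1,8] N\S   >
    [1,5] (N\S)/(S\PP)   <
      [1,4] N   <
        [1,2] "which" : N/PP
        [2,4] N\(N/PP)   >
          [2,3] "cat" : (N\(N/PP))/NP
          [3,4] "no" : NP
      [4,5] "idea" : ((N\S)/(S\PP))\N
    [5,8] S\PP   >
      [5,7] (S\PP)/NP   >
        [5,6] "park" : ((S\PP)/NP)/PP
        [6,7] "some" : PP
      [7,8] "under" : NP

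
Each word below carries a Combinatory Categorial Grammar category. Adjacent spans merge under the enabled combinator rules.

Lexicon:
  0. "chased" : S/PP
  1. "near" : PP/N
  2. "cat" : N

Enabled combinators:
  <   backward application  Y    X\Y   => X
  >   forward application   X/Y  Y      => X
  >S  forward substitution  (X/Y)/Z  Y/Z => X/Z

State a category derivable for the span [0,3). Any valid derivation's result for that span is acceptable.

[0,3] S   >
  [0,1] "chased" : S/PP
  [1,3] PP   >
    [1,2] "near" : PP/N
    [2,3] "cat" : N

S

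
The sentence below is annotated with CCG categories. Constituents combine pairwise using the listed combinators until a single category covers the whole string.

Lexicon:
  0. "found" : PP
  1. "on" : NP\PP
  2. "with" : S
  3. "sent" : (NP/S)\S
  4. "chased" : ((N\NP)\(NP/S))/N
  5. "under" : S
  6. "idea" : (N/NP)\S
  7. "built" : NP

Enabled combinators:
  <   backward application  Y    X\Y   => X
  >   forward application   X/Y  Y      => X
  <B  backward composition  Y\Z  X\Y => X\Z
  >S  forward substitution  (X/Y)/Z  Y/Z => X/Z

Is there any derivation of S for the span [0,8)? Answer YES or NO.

PP NP\PP S (NP/S)\S ((N\NP)\(NP/S))/N S (N/NP)\S NP
CKY chart[0,8] = {N}; S ∉ chart

NO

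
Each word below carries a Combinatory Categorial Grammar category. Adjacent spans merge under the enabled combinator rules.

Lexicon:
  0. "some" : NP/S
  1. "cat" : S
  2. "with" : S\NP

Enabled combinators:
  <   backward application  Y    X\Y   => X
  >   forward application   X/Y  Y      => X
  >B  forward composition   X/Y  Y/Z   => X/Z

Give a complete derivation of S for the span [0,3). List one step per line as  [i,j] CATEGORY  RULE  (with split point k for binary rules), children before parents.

[0,3] S   <
  [0,2] NP   >
    [0,1] "some" : NP/S
    [1,2] "cat" : S
  [2,3] "with" : S\NP

[0,1] NP/S  lex  "some"
[1,2] S  lex  "cat"
[0,2] NP  >  k=1
[2,3] S\NP  lex  "with"
[0,3] S  <  k=2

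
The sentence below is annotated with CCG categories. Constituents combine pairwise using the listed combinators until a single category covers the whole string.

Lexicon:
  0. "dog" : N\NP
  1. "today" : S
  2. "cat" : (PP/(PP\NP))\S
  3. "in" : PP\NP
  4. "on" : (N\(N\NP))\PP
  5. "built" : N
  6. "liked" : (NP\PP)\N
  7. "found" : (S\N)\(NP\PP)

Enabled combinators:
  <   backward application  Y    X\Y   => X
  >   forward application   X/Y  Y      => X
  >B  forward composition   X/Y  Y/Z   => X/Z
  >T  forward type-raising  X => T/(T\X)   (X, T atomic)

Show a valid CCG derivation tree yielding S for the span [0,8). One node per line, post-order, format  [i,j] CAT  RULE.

[0,8] S   <
  [0,5] N   <
    [0,1] "dog" : N\NP
    [1,5] N\(N\NP)   <
      [1,4] PP   >
        [1,3] PP/(PP\NP)   <
          [1,2] "today" : S
          [2,3] "cat" : (PP/(PP\NP))\S
        [3,4] "in" : PP\NP
      [4,5] "on" : (N\(N\NP))\PP
  [5,8] S\N   <
    [5,7] NP\PP   <
      [5,6] "built" : N
      [6,7] "liked" : (NP\PP)\N
    [7,8] "found" : (S\N)\(NP\PP)

[0,1] N\NP  lex  "dog"
[1,2] S  lex  "today"
[2,3] (PP/(PP\NP))\S  lex  "cat"
[1,3] PP/(PP\NP)  <  k=2
[3,4] PP\NP  lex  "in"
[1,4] PP  >  k=3
[4,5] (N\(N\NP))\PP  lex  "on"
[1,5] N\(N\NP)  <  k=4
[0,5] N  <  k=1
[5,6] N  lex  "built"
[6,7] (NP\PP)\N  lex  "liked"
[5,7] NP\PP  <  k=6
[7,8] (S\N)\(NP\PP)  lex  "found"
[5,8] S\N  <  k=7
[0,8] S  <  k=5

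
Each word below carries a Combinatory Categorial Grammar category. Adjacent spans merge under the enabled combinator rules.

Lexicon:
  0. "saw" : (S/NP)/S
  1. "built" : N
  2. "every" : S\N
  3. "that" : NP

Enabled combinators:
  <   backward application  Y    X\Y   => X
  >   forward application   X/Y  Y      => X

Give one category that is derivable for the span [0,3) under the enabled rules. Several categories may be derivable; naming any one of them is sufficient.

[0,4] S   >
  [0,3] S/NP   >
    [0,1] "saw" : (S/NP)/S
    [1,3] S   <
      [1,2] "built" : N
      [2,3] "every" : S\N
  [3,4] "that" : NP

S/NP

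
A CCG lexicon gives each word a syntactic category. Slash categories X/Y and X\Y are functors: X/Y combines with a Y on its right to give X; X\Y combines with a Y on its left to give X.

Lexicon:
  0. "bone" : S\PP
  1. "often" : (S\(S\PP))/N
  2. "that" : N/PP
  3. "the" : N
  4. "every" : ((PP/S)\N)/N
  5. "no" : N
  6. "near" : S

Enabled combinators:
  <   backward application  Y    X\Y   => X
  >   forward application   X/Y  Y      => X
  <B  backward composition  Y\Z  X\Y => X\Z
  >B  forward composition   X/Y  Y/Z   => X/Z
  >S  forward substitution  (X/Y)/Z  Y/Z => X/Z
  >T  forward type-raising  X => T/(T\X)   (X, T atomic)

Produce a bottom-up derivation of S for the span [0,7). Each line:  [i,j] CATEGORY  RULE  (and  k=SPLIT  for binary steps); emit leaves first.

[0,1] S\PP  lex  "bone"
[1,2] (S\(S\PP))/N  lex  "often"
[2,3] N/PP  lex  "that"
[3,4] N  lex  "the"
[4,5] ((PP/S)\N)/N  lex  "every"
[5,6] N  lex  "no"
[4,6] (PP/S)\N  >  k=5
[3,6] PP/S  <  k=4
[6,7] S  lex  "near"
[3,7] PP  >  k=6
[2,7] N  >  k=3
[1,7] S\(S\PP)  >  k=2
[0,7] S  <  k=1

[0,7] S   <
  [0,1] "bone" : S\PP
  [1,7] S\(S\PP)   >
    [1,2] "often" : (S\(S\PP))/N
    [2,7] N   >
      [2,3] "that" : N/PP
      [3,7] PP   >
        [3,6] PP/S   <
          [3,4] "the" : N
          [4,6] (PP/S)\N   >
            [4,5] "every" : ((PP/S)\N)/N
            [5,6] "no" : N
        [6,7] "near" : S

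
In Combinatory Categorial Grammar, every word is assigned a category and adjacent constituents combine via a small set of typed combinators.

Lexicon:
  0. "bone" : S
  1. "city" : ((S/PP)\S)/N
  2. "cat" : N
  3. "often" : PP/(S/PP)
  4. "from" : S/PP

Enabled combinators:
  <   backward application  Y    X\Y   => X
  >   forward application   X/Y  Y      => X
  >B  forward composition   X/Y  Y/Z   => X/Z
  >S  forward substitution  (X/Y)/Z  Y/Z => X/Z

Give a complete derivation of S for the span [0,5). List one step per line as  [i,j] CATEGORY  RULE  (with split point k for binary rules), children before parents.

[0,5] S   >
  [0,3] S/PP   <
    [0,1] "bone" : S
    [1,3] (S/PP)\S   >
      [1,2] "city" : ((S/PP)\S)/N
      [2,3] "cat" : N
  [3,5] PP   >
    [3,4] "often" : PP/(S/PP)
    [4,5] "from" : S/PP

[0,1] S  lex  "bone"
[1,2] ((S/PP)\S)/N  lex  "city"
[2,3] N  lex  "cat"
[1,3] (S/PP)\S  >  k=2
[0,3] S/PP  <  k=1
[3,4] PP/(S/PP)  lex  "often"
[4,5] S/PP  lex  "from"
[3,5] PP  >  k=4
[0,5] S  >  k=3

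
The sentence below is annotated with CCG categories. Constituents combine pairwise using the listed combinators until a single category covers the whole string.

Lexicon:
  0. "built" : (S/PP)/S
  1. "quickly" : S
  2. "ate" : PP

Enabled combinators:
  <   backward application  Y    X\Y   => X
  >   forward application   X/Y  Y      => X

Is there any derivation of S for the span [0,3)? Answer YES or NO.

YES

[0,3] S   >
  [0,2] S/PP   >
    [0,1] "built" : (S/PP)/S
    [1,2] "quickly" : S
  [2,3] "ate" : PP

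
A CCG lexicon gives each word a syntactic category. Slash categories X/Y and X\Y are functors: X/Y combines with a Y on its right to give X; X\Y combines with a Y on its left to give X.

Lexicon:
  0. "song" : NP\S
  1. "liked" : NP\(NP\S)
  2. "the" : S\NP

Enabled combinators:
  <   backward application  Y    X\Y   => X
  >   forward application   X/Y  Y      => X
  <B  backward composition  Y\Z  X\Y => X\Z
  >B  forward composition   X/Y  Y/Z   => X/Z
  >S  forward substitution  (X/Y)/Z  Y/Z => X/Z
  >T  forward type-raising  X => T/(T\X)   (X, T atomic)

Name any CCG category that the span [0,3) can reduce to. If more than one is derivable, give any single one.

S

[0,3] S   <
  [0,2] NP   <
    [0,1] "song" : NP\S
    [1,2] "liked" : NP\(NP\S)
  [2,3] "the" : S\NP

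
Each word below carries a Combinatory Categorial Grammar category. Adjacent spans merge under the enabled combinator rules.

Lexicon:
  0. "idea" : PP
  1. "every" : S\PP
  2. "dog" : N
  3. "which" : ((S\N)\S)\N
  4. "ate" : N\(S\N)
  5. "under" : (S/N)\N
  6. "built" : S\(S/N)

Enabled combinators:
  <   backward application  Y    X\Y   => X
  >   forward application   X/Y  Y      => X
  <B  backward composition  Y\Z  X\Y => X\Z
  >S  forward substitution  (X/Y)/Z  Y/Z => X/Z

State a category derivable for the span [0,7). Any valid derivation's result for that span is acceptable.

[0,7] S   <
  [0,5] N   <
    [0,4] S\N   <
      [0,2] S   <
        [0,1] "idea" : PP
        [1,2] "every" : S\PP
      [2,4] (S\N)\S   <
        [2,3] "dog" : N
        [3,4] "which" : ((S\N)\S)\N
    [4,5] "ate" : N\(S\N)
  [5,7] S\N   <B
    [5,6] "under" : (S/N)\N
    [6,7] "built" : S\(S/N)

S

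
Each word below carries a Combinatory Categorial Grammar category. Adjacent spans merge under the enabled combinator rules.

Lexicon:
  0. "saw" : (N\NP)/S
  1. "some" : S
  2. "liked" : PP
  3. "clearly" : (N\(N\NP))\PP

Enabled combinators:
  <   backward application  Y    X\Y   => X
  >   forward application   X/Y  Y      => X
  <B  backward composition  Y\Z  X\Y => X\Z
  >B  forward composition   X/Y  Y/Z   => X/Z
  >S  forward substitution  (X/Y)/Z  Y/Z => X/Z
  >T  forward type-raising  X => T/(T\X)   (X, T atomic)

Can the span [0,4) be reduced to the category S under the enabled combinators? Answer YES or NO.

(N\NP)/S S PP (N\(N\NP))\PP
CKY chart[0,4] = {N, N/(N\N), NP/(NP\N), PP/(PP\N), S/(S\N)}; S ∉ chart

NO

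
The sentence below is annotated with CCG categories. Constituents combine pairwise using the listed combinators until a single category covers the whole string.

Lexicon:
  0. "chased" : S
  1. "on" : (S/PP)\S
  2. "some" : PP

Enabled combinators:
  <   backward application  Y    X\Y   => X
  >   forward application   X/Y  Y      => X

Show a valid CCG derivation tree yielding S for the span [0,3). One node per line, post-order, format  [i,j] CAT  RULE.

[0,1] S  lex  "chased"
[1,2] (S/PP)\S  lex  "on"
[0,2] S/PP  <  k=1
[2,3] PP  lex  "some"
[0,3] S  >  k=2

[0,3] S   >
  [0,2] S/PP   <
    [0,1] "chased" : S
    [1,2] "on" : (S/PP)\S
  [2,3] "some" : PP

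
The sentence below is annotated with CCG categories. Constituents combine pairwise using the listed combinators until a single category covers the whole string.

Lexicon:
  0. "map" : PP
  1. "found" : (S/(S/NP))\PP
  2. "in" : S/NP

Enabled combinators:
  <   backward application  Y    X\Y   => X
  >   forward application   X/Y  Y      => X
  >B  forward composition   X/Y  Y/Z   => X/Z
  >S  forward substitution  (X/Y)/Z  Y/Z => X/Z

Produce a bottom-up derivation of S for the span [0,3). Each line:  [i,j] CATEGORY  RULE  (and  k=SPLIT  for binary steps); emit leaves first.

[0,1] PP  lex  "map"
[1,2] (S/(S/NP))\PP  lex  "found"
[0,2] S/(S/NP)  <  k=1
[2,3] S/NP  lex  "in"
[0,3] S  >  k=2

[0,3] S   >
  [0,2] S/(S/NP)   <
    [0,1] "map" : PP
    [1,2] "found" : (S/(S/NP))\PP
  [2,3] "in" : S/NP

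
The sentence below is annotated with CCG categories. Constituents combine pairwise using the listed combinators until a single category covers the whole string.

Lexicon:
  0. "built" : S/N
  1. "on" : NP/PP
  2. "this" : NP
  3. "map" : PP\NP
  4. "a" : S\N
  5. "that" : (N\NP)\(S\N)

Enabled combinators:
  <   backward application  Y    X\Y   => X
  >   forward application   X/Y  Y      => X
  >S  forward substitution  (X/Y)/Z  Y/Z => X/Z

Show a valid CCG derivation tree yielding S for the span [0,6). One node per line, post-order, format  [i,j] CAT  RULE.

[0,6] S   >
  [0,1] "built" : S/N
  [1,6] N   <
    [1,4] NP   >
      [1,2] "on" : NP/PP
      [2,4] PP   <
        [2,3] "this" : NP
        [3,4] "map" : PP\NP
    [4,6] N\NP   <
      [4,5] "a" : S\N
      [5,6] "that" : (N\NP)\(S\N)

[0,1] S/N  lex  "built"
[1,2] NP/PP  lex  "on"
[2,3] NP  lex  "this"
[3,4] PP\NP  lex  "map"
[2,4] PP  <  k=3
[1,4] NP  >  k=2
[4,5] S\N  lex  "a"
[5,6] (N\NP)\(S\N)  lex  "that"
[4,6] N\NP  <  k=5
[1,6] N  <  k=4
[0,6] S  >  k=1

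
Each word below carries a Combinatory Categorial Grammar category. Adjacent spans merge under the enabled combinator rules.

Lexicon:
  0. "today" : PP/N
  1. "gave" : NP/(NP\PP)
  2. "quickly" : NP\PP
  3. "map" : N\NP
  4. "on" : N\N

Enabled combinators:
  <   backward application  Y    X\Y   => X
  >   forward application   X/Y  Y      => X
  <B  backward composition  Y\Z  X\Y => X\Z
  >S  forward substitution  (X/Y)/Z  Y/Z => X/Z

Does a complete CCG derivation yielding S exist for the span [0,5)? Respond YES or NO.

NO

PP/N NP/(NP\PP) NP\PP N\NP N\N
CKY chart[0,5] = {PP}; S ∉ chart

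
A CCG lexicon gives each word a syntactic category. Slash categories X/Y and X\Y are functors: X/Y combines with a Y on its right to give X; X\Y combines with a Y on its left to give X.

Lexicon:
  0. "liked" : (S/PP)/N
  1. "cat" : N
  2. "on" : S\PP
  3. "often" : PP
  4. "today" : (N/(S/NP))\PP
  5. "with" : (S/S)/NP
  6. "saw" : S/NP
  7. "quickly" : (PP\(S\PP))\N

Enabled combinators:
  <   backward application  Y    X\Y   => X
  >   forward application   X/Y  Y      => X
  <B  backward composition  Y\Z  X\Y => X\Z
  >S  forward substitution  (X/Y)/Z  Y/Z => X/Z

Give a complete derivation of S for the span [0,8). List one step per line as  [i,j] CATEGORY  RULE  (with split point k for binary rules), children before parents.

[0,8] S   >
  [0,2] S/PP   >
    [0,1] "liked" : (S/PP)/N
    [1,2] "cat" : N
  [2,8] PP   <
    [2,3] "on" : S\PP
    [3,8] PP\(S\PP)   <
      [3,7] N   >
        [3,5] N/(S/NP)   <
          [3,4] "often" : PP
          [4,5] "today" : (N/(S/NP))\PP
        [5,7] S/NP   >S
          [5,6] "with" : (S/S)/NP
          [6,7] "saw" : S/NP
      [7,8] "quickly" : (PP\(S\PP))\N

[0,1] (S/PP)/N  lex  "liked"
[1,2] N  lex  "cat"
[0,2] S/PP  >  k=1
[2,3] S\PP  lex  "on"
[3,4] PP  lex  "often"
[4,5] (N/(S/NP))\PP  lex  "today"
[3,5] N/(S/NP)  <  k=4
[5,6] (S/S)/NP  lex  "with"
[6,7] S/NP  lex  "saw"
[5,7] S/NP  >S  k=6
[3,7] N  >  k=5
[7,8] (PP\(S\PP))\N  lex  "quickly"
[3,8] PP\(S\PP)  <  k=7
[2,8] PP  <  k=3
[0,8] S  >  k=2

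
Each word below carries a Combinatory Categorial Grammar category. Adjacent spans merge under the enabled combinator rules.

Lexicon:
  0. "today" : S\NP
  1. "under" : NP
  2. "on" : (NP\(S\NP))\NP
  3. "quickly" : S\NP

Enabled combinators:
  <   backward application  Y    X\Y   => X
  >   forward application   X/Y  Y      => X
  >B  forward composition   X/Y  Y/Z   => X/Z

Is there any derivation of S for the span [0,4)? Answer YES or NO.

YES

[0,4] S   <
  [0,3] NP   <
    [0,1] "today" : S\NP
    [1,3] NP\(S\NP)   <
      [1,2] "under" : NP
      [2,3] "on" : (NP\(S\NP))\NP
  [3,4] "quickly" : S\NP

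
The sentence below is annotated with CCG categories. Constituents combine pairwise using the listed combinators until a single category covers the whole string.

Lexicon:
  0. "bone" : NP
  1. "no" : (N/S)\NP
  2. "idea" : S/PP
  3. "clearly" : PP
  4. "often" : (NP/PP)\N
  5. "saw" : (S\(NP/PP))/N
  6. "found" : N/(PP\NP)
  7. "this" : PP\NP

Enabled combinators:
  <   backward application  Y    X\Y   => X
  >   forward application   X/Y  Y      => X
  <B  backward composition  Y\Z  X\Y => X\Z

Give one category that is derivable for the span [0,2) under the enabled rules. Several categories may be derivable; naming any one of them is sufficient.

N/S

[0,8] S   <
  [0,4] N   >
    [0,2] N/S   <
      [0,1] "bone" : NP
      [1,2] "no" : (N/S)\NP
    [2,4] S   >
      [2,3] "idea" : S/PP
      [3,4] "clearly" : PP
  [4,8] S\N   <B
    [4,5] "often" : (NP/PP)\N
    [5,8] S\(NP/PP)   >
      [5,6] "saw" : (S\(NP/PP))/N
      [6,8] N   >
        [6,7] "found" : N/(PP\NP)
        [7,8] "this" : PP\NP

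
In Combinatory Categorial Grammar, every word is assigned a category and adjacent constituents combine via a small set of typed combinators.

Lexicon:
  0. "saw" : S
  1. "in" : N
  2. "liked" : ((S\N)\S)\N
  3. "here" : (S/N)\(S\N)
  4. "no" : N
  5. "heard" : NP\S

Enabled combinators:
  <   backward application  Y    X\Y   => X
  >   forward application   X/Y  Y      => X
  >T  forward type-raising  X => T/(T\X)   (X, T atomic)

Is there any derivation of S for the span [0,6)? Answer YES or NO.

S N ((S\N)\S)\N (S/N)\(S\N) N NP\S
CKY chart[0,6] = {N/(N\NP), NP, NP/(NP\NP), PP/(PP\NP), S/(S\NP)}; S ∉ chart

NO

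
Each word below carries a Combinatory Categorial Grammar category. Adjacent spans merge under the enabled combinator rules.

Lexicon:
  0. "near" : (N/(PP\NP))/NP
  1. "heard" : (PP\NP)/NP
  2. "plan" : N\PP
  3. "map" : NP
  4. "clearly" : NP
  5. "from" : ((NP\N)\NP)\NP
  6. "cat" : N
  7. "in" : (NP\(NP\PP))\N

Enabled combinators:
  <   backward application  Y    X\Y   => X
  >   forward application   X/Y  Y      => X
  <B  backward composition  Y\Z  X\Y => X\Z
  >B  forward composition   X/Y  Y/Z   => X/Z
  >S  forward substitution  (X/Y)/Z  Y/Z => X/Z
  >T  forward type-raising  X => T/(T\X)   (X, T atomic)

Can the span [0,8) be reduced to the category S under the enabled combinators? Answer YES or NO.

(N/(PP\NP))/NP (PP\NP)/NP N\PP NP NP ((NP\N)\NP)\NP N (NP\(NP\PP))\N
CKY chart[0,8] = {N, N/(NP\NP), N/(N\N), NP/(NP\N), PP/(PP\N), S/(S\N)}; S ∉ chart

NO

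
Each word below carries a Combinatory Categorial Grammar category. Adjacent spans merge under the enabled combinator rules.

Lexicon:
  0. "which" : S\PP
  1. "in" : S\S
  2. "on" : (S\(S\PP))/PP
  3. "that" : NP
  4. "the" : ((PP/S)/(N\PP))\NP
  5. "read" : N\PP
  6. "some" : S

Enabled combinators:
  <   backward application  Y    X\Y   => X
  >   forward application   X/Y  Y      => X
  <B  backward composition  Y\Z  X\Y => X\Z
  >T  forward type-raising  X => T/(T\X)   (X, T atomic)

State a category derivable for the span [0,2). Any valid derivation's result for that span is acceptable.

[0,7] S   <
  [0,2] S\PP   <B
    [0,1] "which" : S\PP
    [1,2] "in" : S\S
  [2,7] S\(S\PP)   >
    [2,3] "on" : (S\(S\PP))/PP
    [3,7] PP   >
      [3,6] PP/S   >
        [3,5] (PP/S)/(N\PP)   <
          [3,4] "that" : NP
          [4,5] "the" : ((PP/S)/(N\PP))\NP
        [5,6] "read" : N\PP
      [6,7] "some" : S

S\PP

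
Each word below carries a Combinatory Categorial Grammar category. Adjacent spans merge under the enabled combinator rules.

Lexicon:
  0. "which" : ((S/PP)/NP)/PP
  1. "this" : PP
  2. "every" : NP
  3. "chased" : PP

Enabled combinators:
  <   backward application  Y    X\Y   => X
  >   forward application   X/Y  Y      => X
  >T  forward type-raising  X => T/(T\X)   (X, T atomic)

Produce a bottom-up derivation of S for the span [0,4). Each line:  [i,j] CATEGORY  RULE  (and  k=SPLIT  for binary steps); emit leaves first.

[0,4] S   >
  [0,3] S/PP   >
    [0,2] (S/PP)/NP   >
      [0,1] "which" : ((S/PP)/NP)/PP
      [1,2] "this" : PP
    [2,3] "every" : NP
  [3,4] "chased" : PP

[0,1] ((S/PP)/NP)/PP  lex  "which"
[1,2] PP  lex  "this"
[0,2] (S/PP)/NP  >  k=1
[2,3] NP  lex  "every"
[0,3] S/PP  >  k=2
[3,4] PP  lex  "chased"
[0,4] S  >  k=3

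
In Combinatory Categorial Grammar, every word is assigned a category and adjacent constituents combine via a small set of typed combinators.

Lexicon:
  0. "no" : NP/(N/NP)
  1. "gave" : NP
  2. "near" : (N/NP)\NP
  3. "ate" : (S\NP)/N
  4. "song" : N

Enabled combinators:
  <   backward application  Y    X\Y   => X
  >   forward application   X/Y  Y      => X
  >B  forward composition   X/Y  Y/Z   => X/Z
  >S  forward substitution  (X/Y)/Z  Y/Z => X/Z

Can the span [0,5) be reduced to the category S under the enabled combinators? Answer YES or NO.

YES

[0,5] S   <
  [0,3] NP   >
    [0,1] "no" : NP/(N/NP)
    [1,3] N/NP   <
      [1,2] "gave" : NP
      [2,3] "near" : (N/NP)\NP
  [3,5] S\NP   >
    [3,4] "ate" : (S\NP)/N
    [4,5] "song" : N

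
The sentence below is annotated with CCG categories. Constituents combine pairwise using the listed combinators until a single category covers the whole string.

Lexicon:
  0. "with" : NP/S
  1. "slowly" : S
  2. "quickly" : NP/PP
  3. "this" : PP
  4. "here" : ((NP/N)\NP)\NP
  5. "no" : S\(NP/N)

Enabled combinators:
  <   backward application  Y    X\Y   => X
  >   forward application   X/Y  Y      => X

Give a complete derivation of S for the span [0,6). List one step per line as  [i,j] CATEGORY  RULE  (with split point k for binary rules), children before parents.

[0,6] S   <
  [0,5] NP/N   <
    [0,2] NP   >
      [0,1] "with" : NP/S
      [1,2] "slowly" : S
    [2,5] (NP/N)\NP   <
      [2,4] NP   >
        [2,3] "quickly" : NP/PP
        [3,4] "this" : PP
      [4,5] "here" : ((NP/N)\NP)\NP
  [5,6] "no" : S\(NP/N)

[0,1] NP/S  lex  "with"
[1,2] S  lex  "slowly"
[0,2] NP  >  k=1
[2,3] NP/PP  lex  "quickly"
[3,4] PP  lex  "this"
[2,4] NP  >  k=3
[4,5] ((NP/N)\NP)\NP  lex  "here"
[2,5] (NP/N)\NP  <  k=4
[0,5] NP/N  <  k=2
[5,6] S\(NP/N)  lex  "no"
[0,6] S  <  k=5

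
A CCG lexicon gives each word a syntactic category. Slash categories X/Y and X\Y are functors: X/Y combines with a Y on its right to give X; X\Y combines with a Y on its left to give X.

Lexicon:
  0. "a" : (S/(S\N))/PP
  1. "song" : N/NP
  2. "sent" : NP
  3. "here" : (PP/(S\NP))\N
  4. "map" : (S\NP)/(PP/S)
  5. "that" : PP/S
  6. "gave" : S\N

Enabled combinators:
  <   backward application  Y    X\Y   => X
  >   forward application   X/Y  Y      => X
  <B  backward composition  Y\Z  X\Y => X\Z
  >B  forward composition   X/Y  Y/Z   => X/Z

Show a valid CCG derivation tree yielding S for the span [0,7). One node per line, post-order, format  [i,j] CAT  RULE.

[0,1] (S/(S\N))/PP  lex  "a"
[1,2] N/NP  lex  "song"
[2,3] NP  lex  "sent"
[1,3] N  >  k=2
[3,4] (PP/(S\NP))\N  lex  "here"
[1,4] PP/(S\NP)  <  k=3
[4,5] (S\NP)/(PP/S)  lex  "map"
[5,6] PP/S  lex  "that"
[4,6] S\NP  >  k=5
[1,6] PP  >  k=4
[0,6] S/(S\N)  >  k=1
[6,7] S\N  lex  "gave"
[0,7] S  >  k=6

[0,7] S   >
  [0,6] S/(S\N)   >
    [0,1] "a" : (S/(S\N))/PP
    [1,6] PP   >
      [1,4] PP/(S\NP)   <
        [1,3] N   >
          [1,2] "song" : N/NP
          [2,3] "sent" : NP
        [3,4] "here" : (PP/(S\NP))\N
      [4,6] S\NP   >
        [4,5] "map" : (S\NP)/(PP/S)
        [5,6] "that" : PP/S
  [6,7] "gave" : S\N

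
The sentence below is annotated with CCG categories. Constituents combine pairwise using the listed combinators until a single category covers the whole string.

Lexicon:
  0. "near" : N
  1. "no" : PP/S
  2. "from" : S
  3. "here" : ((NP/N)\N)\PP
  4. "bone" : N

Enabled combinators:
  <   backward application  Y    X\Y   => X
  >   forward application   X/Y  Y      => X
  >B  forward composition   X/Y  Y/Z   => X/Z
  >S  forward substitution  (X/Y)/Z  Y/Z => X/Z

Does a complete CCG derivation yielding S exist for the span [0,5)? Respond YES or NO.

N PP/S S ((NP/N)\N)\PP N
CKY chart[0,5] = {NP}; S ∉ chart

NO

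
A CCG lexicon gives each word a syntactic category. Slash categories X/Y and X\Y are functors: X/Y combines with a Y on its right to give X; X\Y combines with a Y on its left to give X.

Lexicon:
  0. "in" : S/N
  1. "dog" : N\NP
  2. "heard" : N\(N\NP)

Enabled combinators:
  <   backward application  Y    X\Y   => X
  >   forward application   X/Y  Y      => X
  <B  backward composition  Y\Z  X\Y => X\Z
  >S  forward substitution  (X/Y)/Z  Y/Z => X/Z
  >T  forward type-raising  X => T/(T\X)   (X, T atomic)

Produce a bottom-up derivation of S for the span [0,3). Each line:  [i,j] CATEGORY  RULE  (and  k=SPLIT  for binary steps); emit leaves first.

[0,1] S/N  lex  "in"
[1,2] N\NP  lex  "dog"
[2,3] N\(N\NP)  lex  "heard"
[1,3] N  <  k=2
[0,3] S  >  k=1

[0,3] S   >
  [0,1] "in" : S/N
  [1,3] N   <
    [1,2] "dog" : N\NP
    [2,3] "heard" : N\(N\NP)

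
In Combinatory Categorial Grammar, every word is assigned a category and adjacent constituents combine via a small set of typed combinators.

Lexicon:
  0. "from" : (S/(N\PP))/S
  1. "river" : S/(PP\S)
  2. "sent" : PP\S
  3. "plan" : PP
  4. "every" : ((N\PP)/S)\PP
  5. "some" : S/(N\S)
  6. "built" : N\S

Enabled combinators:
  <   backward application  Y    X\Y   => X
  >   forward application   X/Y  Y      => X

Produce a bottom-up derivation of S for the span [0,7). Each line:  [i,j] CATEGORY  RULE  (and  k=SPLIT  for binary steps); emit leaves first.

[0,7] S   >
  [0,3] S/(N\PP)   >
    [0,1] "from" : (S/(N\PP))/S
    [1,3] S   >
      [1,2] "river" : S/(PP\S)
      [2,3] "sent" : PP\S
  [3,7] N\PP   >
    [3,5] (N\PP)/S   <
      [3,4] "plan" : PP
      [4,5] "every" : ((N\PP)/S)\PP
    [5,7] S   >
      [5,6] "some" : S/(N\S)
      [6,7] "built" : N\S

[0,1] (S/(N\PP))/S  lex  "from"
[1,2] S/(PP\S)  lex  "river"
[2,3] PP\S  lex  "sent"
[1,3] S  >  k=2
[0,3] S/(N\PP)  >  k=1
[3,4] PP  lex  "plan"
[4,5] ((N\PP)/S)\PP  lex  "every"
[3,5] (N\PP)/S  <  k=4
[5,6] S/(N\S)  lex  "some"
[6,7] N\S  lex  "built"
[5,7] S  >  k=6
[3,7] N\PP  >  k=5
[0,7] S  >  k=3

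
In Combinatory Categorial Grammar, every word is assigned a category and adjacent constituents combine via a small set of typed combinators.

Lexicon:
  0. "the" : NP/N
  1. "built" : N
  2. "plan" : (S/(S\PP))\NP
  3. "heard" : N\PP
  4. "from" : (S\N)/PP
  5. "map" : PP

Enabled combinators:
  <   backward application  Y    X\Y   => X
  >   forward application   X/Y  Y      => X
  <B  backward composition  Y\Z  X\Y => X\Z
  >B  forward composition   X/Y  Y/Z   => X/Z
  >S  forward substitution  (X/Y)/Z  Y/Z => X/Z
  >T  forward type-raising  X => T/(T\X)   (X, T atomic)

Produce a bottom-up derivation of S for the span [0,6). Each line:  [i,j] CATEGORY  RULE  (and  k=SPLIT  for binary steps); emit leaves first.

[0,6] S   >
  [0,3] S/(S\PP)   <
    [0,2] NP   >
      [0,1] "the" : NP/N
      [1,2] "built" : N
    [2,3] "plan" : (S/(S\PP))\NP
  [3,6] S\PP   <B
    [3,4] "heard" : N\PP
    [4,6] S\N   >
      [4,5] "from" : (S\N)/PP
      [5,6] "map" : PP

[0,1] NP/N  lex  "the"
[1,2] N  lex  "built"
[0,2] NP  >  k=1
[2,3] (S/(S\PP))\NP  lex  "plan"
[0,3] S/(S\PP)  <  k=2
[3,4] N\PP  lex  "heard"
[4,5] (S\N)/PP  lex  "from"
[5,6] PP  lex  "map"
[4,6] S\N  >  k=5
[3,6] S\PP  <B  k=4
[0,6] S  >  k=3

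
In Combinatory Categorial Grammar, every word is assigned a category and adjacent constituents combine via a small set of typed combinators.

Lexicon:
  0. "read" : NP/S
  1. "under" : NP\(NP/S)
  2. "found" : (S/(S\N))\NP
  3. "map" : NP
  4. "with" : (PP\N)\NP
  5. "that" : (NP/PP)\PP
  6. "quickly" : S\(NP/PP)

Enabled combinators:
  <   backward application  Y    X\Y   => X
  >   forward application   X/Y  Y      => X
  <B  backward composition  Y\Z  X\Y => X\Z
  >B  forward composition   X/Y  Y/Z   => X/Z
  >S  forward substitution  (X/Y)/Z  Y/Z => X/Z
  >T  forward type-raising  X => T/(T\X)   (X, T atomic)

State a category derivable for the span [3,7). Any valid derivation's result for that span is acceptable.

[0,7] S   >
  [0,3] S/(S\N)   <
    [0,2] NP   <
      [0,1] "read" : NP/S
      [1,2] "under" : NP\(NP/S)
    [2,3] "found" : (S/(S\N))\NP
  [3,7] S\N   <B
    [3,5] PP\N   <
      [3,4] "map" : NP
      [4,5] "with" : (PP\N)\NP
    [5,7] S\PP   <B
      [5,6] "that" : (NP/PP)\PP
      [6,7] "quickly" : S\(NP/PP)

S\N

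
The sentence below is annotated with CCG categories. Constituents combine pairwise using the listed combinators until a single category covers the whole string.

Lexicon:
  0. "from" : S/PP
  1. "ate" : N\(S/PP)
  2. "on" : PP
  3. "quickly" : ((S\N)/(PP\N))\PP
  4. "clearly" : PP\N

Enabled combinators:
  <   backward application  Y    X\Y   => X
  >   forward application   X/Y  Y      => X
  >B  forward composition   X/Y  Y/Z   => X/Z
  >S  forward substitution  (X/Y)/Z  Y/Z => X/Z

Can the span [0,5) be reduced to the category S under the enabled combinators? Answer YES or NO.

YES

[0,5] S   <
  [0,2] N   <
    [0,1] "from" : S/PP
    [1,2] "ate" : N\(S/PP)
  [2,5] S\N   >
    [2,4] (S\N)/(PP\N)   <
      [2,3] "on" : PP
      [3,4] "quickly" : ((S\N)/(PP\N))\PP
    [4,5] "clearly" : PP\N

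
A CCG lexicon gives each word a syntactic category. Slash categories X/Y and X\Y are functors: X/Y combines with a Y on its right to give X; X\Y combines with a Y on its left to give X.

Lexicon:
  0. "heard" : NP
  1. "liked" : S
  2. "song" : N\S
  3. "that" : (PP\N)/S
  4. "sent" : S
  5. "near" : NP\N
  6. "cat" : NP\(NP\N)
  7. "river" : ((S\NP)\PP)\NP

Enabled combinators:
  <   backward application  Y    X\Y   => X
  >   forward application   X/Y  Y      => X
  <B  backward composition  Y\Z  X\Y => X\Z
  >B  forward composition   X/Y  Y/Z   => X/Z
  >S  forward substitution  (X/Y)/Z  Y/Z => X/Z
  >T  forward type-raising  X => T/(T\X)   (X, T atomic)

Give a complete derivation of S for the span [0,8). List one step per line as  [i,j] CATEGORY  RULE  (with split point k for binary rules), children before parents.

[0,8] S   >
  [0,1] S/(S\NP)   >T
    [0,1] "heard" : NP
  [1,8] S\NP   <
    [1,5] PP   <
      [1,3] N   <
        [1,2] "liked" : S
        [2,3] "song" : N\S
      [3,5] PP\N   >
        [3,4] "that" : (PP\N)/S
        [4,5] "sent" : S
    [5,8] (S\NP)\PP   <
      [5,7] NP   <
        [5,6] "near" : NP\N
        [6,7] "cat" : NP\(NP\N)
      [7,8] "river" : ((S\NP)\PP)\NP

[0,1] NP  lex  "heard"
[0,1] S/(S\NP)  >T
[1,2] S  lex  "liked"
[2,3] N\S  lex  "song"
[1,3] N  <  k=2
[3,4] (PP\N)/S  lex  "that"
[4,5] S  lex  "sent"
[3,5] PP\N  >  k=4
[1,5] PP  <  k=3
[5,6] NP\N  lex  "near"
[6,7] NP\(NP\N)  lex  "cat"
[5,7] NP  <  k=6
[7,8] ((S\NP)\PP)\NP  lex  "river"
[5,8] (S\NP)\PP  <  k=7
[1,8] S\NP  <  k=5
[0,8] S  >  k=1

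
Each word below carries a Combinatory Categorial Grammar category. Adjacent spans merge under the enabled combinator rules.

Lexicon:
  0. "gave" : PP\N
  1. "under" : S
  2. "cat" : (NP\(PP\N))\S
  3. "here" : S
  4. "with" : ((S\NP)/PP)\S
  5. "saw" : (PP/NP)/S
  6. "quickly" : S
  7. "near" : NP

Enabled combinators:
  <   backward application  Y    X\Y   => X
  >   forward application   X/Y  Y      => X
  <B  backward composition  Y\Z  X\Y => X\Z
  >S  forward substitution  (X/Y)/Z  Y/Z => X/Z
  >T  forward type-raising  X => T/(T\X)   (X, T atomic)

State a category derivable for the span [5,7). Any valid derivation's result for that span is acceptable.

PP/NP

[0,8] S   <
  [0,3] NP   <
    [0,1] "gave" : PP\N
    [1,3] NP\(PP\N)   <
      [1,2] "under" : S
      [2,3] "cat" : (NP\(PP\N))\S
  [3,8] S\NP   >
    [3,5] (S\NP)/PP   <
      [3,4] "here" : S
      [4,5] "with" : ((S\NP)/PP)\S
    [5,8] PP   >
      [5,7] PP/NP   >
        [5,6] "saw" : (PP/NP)/S
        [6,7] "quickly" : S
      [7,8] "near" : NP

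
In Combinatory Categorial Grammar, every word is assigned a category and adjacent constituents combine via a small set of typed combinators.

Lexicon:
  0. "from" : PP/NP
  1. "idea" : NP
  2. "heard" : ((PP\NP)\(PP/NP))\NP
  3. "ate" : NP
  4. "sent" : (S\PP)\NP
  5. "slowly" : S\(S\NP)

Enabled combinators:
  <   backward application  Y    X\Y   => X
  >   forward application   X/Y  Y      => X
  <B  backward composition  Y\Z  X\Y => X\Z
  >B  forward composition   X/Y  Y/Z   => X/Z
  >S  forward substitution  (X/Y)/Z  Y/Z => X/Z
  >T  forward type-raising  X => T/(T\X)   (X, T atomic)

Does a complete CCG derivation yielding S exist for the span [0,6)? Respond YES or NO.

[0,6] S   <
  [0,5] S\NP   <B
    [0,3] PP\NP   <
      [0,1] "from" : PP/NP
      [1,3] (PP\NP)\(PP/NP)   <
        [1,2] "idea" : NP
        [2,3] "heard" : ((PP\NP)\(PP/NP))\NP
    [3,5] S\PP   <
      [3,4] "ate" : NP
      [4,5] "sent" : (S\PP)\NP
  [5,6] "slowly" : S\(S\NP)

YES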